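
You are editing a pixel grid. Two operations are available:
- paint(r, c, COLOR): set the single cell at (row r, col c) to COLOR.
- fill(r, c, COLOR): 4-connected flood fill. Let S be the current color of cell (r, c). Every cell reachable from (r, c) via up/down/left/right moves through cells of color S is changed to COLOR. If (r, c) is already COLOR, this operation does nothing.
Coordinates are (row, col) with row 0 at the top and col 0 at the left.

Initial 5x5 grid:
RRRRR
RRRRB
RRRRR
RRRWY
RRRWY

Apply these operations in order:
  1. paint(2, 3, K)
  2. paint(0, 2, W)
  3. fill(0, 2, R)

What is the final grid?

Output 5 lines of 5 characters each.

Answer: RRRRR
RRRRB
RRRKR
RRRWY
RRRWY

Derivation:
After op 1 paint(2,3,K):
RRRRR
RRRRB
RRRKR
RRRWY
RRRWY
After op 2 paint(0,2,W):
RRWRR
RRRRB
RRRKR
RRRWY
RRRWY
After op 3 fill(0,2,R) [1 cells changed]:
RRRRR
RRRRB
RRRKR
RRRWY
RRRWY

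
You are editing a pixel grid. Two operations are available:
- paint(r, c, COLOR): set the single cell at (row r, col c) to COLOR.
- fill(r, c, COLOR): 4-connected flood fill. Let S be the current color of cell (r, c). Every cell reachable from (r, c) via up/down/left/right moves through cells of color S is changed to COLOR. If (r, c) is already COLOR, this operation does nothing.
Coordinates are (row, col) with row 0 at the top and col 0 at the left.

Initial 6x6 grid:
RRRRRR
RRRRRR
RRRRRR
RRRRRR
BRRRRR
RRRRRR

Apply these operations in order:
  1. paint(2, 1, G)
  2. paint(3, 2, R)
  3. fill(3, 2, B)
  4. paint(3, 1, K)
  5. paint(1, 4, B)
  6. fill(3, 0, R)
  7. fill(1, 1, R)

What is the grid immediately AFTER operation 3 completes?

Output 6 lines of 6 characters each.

Answer: BBBBBB
BBBBBB
BGBBBB
BBBBBB
BBBBBB
BBBBBB

Derivation:
After op 1 paint(2,1,G):
RRRRRR
RRRRRR
RGRRRR
RRRRRR
BRRRRR
RRRRRR
After op 2 paint(3,2,R):
RRRRRR
RRRRRR
RGRRRR
RRRRRR
BRRRRR
RRRRRR
After op 3 fill(3,2,B) [34 cells changed]:
BBBBBB
BBBBBB
BGBBBB
BBBBBB
BBBBBB
BBBBBB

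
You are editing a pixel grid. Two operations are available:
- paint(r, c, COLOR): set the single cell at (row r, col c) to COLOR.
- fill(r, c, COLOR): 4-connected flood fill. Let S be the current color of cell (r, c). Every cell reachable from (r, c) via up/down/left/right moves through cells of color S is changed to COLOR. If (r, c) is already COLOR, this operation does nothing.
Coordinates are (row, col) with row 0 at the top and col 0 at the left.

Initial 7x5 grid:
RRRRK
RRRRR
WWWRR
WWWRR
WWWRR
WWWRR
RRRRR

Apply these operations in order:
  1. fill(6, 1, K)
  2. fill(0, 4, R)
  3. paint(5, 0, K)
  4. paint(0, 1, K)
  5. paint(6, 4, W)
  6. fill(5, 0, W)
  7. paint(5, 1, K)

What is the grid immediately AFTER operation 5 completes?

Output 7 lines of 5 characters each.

Answer: RKRRR
RRRRR
WWWRR
WWWRR
WWWRR
KWWRR
RRRRW

Derivation:
After op 1 fill(6,1,K) [22 cells changed]:
KKKKK
KKKKK
WWWKK
WWWKK
WWWKK
WWWKK
KKKKK
After op 2 fill(0,4,R) [23 cells changed]:
RRRRR
RRRRR
WWWRR
WWWRR
WWWRR
WWWRR
RRRRR
After op 3 paint(5,0,K):
RRRRR
RRRRR
WWWRR
WWWRR
WWWRR
KWWRR
RRRRR
After op 4 paint(0,1,K):
RKRRR
RRRRR
WWWRR
WWWRR
WWWRR
KWWRR
RRRRR
After op 5 paint(6,4,W):
RKRRR
RRRRR
WWWRR
WWWRR
WWWRR
KWWRR
RRRRW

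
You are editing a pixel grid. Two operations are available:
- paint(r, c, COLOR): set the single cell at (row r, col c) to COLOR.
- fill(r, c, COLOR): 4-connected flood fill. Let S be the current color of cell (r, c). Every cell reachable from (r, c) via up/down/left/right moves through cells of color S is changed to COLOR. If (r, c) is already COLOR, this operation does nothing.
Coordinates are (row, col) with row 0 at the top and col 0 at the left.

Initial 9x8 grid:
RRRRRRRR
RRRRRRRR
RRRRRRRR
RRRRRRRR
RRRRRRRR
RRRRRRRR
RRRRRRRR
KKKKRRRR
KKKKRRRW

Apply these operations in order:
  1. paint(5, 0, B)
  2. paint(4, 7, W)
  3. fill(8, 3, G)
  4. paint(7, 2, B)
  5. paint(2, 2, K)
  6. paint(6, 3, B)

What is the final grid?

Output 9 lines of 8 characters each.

After op 1 paint(5,0,B):
RRRRRRRR
RRRRRRRR
RRRRRRRR
RRRRRRRR
RRRRRRRR
BRRRRRRR
RRRRRRRR
KKKKRRRR
KKKKRRRW
After op 2 paint(4,7,W):
RRRRRRRR
RRRRRRRR
RRRRRRRR
RRRRRRRR
RRRRRRRW
BRRRRRRR
RRRRRRRR
KKKKRRRR
KKKKRRRW
After op 3 fill(8,3,G) [8 cells changed]:
RRRRRRRR
RRRRRRRR
RRRRRRRR
RRRRRRRR
RRRRRRRW
BRRRRRRR
RRRRRRRR
GGGGRRRR
GGGGRRRW
After op 4 paint(7,2,B):
RRRRRRRR
RRRRRRRR
RRRRRRRR
RRRRRRRR
RRRRRRRW
BRRRRRRR
RRRRRRRR
GGBGRRRR
GGGGRRRW
After op 5 paint(2,2,K):
RRRRRRRR
RRRRRRRR
RRKRRRRR
RRRRRRRR
RRRRRRRW
BRRRRRRR
RRRRRRRR
GGBGRRRR
GGGGRRRW
After op 6 paint(6,3,B):
RRRRRRRR
RRRRRRRR
RRKRRRRR
RRRRRRRR
RRRRRRRW
BRRRRRRR
RRRBRRRR
GGBGRRRR
GGGGRRRW

Answer: RRRRRRRR
RRRRRRRR
RRKRRRRR
RRRRRRRR
RRRRRRRW
BRRRRRRR
RRRBRRRR
GGBGRRRR
GGGGRRRW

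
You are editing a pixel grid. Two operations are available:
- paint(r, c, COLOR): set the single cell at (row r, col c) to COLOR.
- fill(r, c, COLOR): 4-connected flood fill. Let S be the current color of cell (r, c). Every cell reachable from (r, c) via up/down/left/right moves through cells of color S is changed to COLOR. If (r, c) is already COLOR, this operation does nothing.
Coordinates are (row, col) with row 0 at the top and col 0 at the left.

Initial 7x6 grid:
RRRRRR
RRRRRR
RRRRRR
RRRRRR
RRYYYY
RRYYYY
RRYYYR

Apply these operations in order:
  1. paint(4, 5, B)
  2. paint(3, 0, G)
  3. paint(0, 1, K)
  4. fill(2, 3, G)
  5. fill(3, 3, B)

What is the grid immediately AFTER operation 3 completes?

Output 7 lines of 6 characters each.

Answer: RKRRRR
RRRRRR
RRRRRR
GRRRRR
RRYYYB
RRYYYY
RRYYYR

Derivation:
After op 1 paint(4,5,B):
RRRRRR
RRRRRR
RRRRRR
RRRRRR
RRYYYB
RRYYYY
RRYYYR
After op 2 paint(3,0,G):
RRRRRR
RRRRRR
RRRRRR
GRRRRR
RRYYYB
RRYYYY
RRYYYR
After op 3 paint(0,1,K):
RKRRRR
RRRRRR
RRRRRR
GRRRRR
RRYYYB
RRYYYY
RRYYYR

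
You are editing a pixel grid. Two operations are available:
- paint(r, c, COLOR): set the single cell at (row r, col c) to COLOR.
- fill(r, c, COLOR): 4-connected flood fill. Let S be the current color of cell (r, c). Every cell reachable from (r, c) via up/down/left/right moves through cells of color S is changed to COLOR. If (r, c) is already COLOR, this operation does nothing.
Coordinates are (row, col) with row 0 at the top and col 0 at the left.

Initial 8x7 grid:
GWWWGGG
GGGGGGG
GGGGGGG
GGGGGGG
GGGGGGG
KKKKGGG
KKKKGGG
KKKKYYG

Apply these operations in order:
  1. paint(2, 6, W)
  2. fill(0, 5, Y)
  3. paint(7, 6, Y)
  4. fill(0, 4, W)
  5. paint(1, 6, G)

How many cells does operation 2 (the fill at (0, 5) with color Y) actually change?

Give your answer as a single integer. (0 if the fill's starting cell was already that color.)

After op 1 paint(2,6,W):
GWWWGGG
GGGGGGG
GGGGGGW
GGGGGGG
GGGGGGG
KKKKGGG
KKKKGGG
KKKKYYG
After op 2 fill(0,5,Y) [38 cells changed]:
YWWWYYY
YYYYYYY
YYYYYYW
YYYYYYY
YYYYYYY
KKKKYYY
KKKKYYY
KKKKYYY

Answer: 38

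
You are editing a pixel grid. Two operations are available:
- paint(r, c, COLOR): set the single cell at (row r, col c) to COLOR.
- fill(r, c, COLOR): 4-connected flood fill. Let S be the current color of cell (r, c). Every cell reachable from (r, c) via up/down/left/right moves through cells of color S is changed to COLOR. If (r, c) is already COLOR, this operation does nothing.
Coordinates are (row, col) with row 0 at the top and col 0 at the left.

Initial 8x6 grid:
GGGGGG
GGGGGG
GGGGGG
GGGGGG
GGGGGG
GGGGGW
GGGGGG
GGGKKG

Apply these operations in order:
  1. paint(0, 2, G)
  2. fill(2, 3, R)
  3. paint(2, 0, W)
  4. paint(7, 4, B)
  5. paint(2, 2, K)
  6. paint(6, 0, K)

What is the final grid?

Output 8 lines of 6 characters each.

Answer: RRRRRR
RRRRRR
WRKRRR
RRRRRR
RRRRRR
RRRRRW
KRRRRR
RRRKBR

Derivation:
After op 1 paint(0,2,G):
GGGGGG
GGGGGG
GGGGGG
GGGGGG
GGGGGG
GGGGGW
GGGGGG
GGGKKG
After op 2 fill(2,3,R) [45 cells changed]:
RRRRRR
RRRRRR
RRRRRR
RRRRRR
RRRRRR
RRRRRW
RRRRRR
RRRKKR
After op 3 paint(2,0,W):
RRRRRR
RRRRRR
WRRRRR
RRRRRR
RRRRRR
RRRRRW
RRRRRR
RRRKKR
After op 4 paint(7,4,B):
RRRRRR
RRRRRR
WRRRRR
RRRRRR
RRRRRR
RRRRRW
RRRRRR
RRRKBR
After op 5 paint(2,2,K):
RRRRRR
RRRRRR
WRKRRR
RRRRRR
RRRRRR
RRRRRW
RRRRRR
RRRKBR
After op 6 paint(6,0,K):
RRRRRR
RRRRRR
WRKRRR
RRRRRR
RRRRRR
RRRRRW
KRRRRR
RRRKBR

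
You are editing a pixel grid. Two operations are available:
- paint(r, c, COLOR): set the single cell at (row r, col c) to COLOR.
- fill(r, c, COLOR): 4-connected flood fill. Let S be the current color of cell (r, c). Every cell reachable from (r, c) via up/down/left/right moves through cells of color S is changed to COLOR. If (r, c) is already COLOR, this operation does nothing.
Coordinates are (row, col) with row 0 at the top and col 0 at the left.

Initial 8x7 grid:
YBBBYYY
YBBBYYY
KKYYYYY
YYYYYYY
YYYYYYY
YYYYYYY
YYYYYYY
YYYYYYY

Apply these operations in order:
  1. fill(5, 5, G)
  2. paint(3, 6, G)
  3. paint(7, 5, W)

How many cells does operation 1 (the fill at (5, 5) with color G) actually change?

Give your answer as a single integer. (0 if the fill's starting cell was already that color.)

After op 1 fill(5,5,G) [46 cells changed]:
YBBBGGG
YBBBGGG
KKGGGGG
GGGGGGG
GGGGGGG
GGGGGGG
GGGGGGG
GGGGGGG

Answer: 46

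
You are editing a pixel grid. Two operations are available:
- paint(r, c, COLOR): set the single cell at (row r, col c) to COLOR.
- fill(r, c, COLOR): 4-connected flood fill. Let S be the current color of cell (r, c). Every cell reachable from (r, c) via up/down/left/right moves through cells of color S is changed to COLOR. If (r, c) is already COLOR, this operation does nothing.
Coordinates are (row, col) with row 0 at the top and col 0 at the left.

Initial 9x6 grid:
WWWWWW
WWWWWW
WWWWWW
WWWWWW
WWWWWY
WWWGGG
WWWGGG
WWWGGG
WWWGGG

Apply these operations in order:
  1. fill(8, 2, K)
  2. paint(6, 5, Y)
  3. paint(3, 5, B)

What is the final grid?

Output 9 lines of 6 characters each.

After op 1 fill(8,2,K) [41 cells changed]:
KKKKKK
KKKKKK
KKKKKK
KKKKKK
KKKKKY
KKKGGG
KKKGGG
KKKGGG
KKKGGG
After op 2 paint(6,5,Y):
KKKKKK
KKKKKK
KKKKKK
KKKKKK
KKKKKY
KKKGGG
KKKGGY
KKKGGG
KKKGGG
After op 3 paint(3,5,B):
KKKKKK
KKKKKK
KKKKKK
KKKKKB
KKKKKY
KKKGGG
KKKGGY
KKKGGG
KKKGGG

Answer: KKKKKK
KKKKKK
KKKKKK
KKKKKB
KKKKKY
KKKGGG
KKKGGY
KKKGGG
KKKGGG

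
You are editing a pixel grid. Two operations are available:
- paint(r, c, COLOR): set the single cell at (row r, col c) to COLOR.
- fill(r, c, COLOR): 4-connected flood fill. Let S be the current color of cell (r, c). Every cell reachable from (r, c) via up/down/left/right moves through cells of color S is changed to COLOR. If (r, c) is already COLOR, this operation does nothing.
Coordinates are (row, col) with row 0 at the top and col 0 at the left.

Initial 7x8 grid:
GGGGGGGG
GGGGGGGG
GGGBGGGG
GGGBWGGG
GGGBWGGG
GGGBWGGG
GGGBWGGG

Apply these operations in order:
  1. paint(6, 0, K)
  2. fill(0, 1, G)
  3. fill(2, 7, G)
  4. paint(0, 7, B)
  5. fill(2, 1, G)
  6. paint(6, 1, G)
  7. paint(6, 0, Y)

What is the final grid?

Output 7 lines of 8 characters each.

Answer: GGGGGGGB
GGGGGGGG
GGGBGGGG
GGGBWGGG
GGGBWGGG
GGGBWGGG
YGGBWGGG

Derivation:
After op 1 paint(6,0,K):
GGGGGGGG
GGGGGGGG
GGGBGGGG
GGGBWGGG
GGGBWGGG
GGGBWGGG
KGGBWGGG
After op 2 fill(0,1,G) [0 cells changed]:
GGGGGGGG
GGGGGGGG
GGGBGGGG
GGGBWGGG
GGGBWGGG
GGGBWGGG
KGGBWGGG
After op 3 fill(2,7,G) [0 cells changed]:
GGGGGGGG
GGGGGGGG
GGGBGGGG
GGGBWGGG
GGGBWGGG
GGGBWGGG
KGGBWGGG
After op 4 paint(0,7,B):
GGGGGGGB
GGGGGGGG
GGGBGGGG
GGGBWGGG
GGGBWGGG
GGGBWGGG
KGGBWGGG
After op 5 fill(2,1,G) [0 cells changed]:
GGGGGGGB
GGGGGGGG
GGGBGGGG
GGGBWGGG
GGGBWGGG
GGGBWGGG
KGGBWGGG
After op 6 paint(6,1,G):
GGGGGGGB
GGGGGGGG
GGGBGGGG
GGGBWGGG
GGGBWGGG
GGGBWGGG
KGGBWGGG
After op 7 paint(6,0,Y):
GGGGGGGB
GGGGGGGG
GGGBGGGG
GGGBWGGG
GGGBWGGG
GGGBWGGG
YGGBWGGG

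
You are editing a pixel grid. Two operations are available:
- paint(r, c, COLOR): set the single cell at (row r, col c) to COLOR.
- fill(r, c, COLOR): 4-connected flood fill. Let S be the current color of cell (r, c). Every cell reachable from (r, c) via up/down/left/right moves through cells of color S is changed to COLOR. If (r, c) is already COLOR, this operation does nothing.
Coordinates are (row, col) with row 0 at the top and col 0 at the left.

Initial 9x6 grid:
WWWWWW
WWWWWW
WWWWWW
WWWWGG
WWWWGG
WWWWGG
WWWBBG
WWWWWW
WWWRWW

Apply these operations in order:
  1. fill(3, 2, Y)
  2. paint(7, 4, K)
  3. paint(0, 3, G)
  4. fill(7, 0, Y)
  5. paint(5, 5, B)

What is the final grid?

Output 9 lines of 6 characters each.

After op 1 fill(3,2,Y) [44 cells changed]:
YYYYYY
YYYYYY
YYYYYY
YYYYGG
YYYYGG
YYYYGG
YYYBBG
YYYYYY
YYYRYY
After op 2 paint(7,4,K):
YYYYYY
YYYYYY
YYYYYY
YYYYGG
YYYYGG
YYYYGG
YYYBBG
YYYYKY
YYYRYY
After op 3 paint(0,3,G):
YYYGYY
YYYYYY
YYYYYY
YYYYGG
YYYYGG
YYYYGG
YYYBBG
YYYYKY
YYYRYY
After op 4 fill(7,0,Y) [0 cells changed]:
YYYGYY
YYYYYY
YYYYYY
YYYYGG
YYYYGG
YYYYGG
YYYBBG
YYYYKY
YYYRYY
After op 5 paint(5,5,B):
YYYGYY
YYYYYY
YYYYYY
YYYYGG
YYYYGG
YYYYGB
YYYBBG
YYYYKY
YYYRYY

Answer: YYYGYY
YYYYYY
YYYYYY
YYYYGG
YYYYGG
YYYYGB
YYYBBG
YYYYKY
YYYRYY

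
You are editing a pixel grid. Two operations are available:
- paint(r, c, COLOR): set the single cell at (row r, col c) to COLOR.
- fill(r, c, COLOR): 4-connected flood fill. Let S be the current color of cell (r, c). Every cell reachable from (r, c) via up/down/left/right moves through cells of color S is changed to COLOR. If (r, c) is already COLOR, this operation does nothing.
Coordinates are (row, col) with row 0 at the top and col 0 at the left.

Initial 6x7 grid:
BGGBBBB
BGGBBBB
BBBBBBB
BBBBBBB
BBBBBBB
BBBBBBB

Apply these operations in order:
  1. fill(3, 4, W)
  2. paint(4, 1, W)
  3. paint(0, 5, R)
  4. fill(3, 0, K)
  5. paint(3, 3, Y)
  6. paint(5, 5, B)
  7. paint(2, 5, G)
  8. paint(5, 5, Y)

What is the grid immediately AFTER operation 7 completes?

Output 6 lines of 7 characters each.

Answer: KGGKKRK
KGGKKKK
KKKKKGK
KKKYKKK
KKKKKKK
KKKKKBK

Derivation:
After op 1 fill(3,4,W) [38 cells changed]:
WGGWWWW
WGGWWWW
WWWWWWW
WWWWWWW
WWWWWWW
WWWWWWW
After op 2 paint(4,1,W):
WGGWWWW
WGGWWWW
WWWWWWW
WWWWWWW
WWWWWWW
WWWWWWW
After op 3 paint(0,5,R):
WGGWWRW
WGGWWWW
WWWWWWW
WWWWWWW
WWWWWWW
WWWWWWW
After op 4 fill(3,0,K) [37 cells changed]:
KGGKKRK
KGGKKKK
KKKKKKK
KKKKKKK
KKKKKKK
KKKKKKK
After op 5 paint(3,3,Y):
KGGKKRK
KGGKKKK
KKKKKKK
KKKYKKK
KKKKKKK
KKKKKKK
After op 6 paint(5,5,B):
KGGKKRK
KGGKKKK
KKKKKKK
KKKYKKK
KKKKKKK
KKKKKBK
After op 7 paint(2,5,G):
KGGKKRK
KGGKKKK
KKKKKGK
KKKYKKK
KKKKKKK
KKKKKBK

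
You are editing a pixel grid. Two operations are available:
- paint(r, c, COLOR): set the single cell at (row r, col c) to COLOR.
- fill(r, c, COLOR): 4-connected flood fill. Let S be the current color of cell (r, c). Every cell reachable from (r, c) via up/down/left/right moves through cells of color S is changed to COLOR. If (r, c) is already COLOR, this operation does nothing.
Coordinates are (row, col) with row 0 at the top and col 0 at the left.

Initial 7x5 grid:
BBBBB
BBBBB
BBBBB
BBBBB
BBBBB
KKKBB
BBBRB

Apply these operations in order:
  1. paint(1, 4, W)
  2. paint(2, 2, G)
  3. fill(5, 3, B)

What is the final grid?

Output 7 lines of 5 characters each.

After op 1 paint(1,4,W):
BBBBB
BBBBW
BBBBB
BBBBB
BBBBB
KKKBB
BBBRB
After op 2 paint(2,2,G):
BBBBB
BBBBW
BBGBB
BBBBB
BBBBB
KKKBB
BBBRB
After op 3 fill(5,3,B) [0 cells changed]:
BBBBB
BBBBW
BBGBB
BBBBB
BBBBB
KKKBB
BBBRB

Answer: BBBBB
BBBBW
BBGBB
BBBBB
BBBBB
KKKBB
BBBRB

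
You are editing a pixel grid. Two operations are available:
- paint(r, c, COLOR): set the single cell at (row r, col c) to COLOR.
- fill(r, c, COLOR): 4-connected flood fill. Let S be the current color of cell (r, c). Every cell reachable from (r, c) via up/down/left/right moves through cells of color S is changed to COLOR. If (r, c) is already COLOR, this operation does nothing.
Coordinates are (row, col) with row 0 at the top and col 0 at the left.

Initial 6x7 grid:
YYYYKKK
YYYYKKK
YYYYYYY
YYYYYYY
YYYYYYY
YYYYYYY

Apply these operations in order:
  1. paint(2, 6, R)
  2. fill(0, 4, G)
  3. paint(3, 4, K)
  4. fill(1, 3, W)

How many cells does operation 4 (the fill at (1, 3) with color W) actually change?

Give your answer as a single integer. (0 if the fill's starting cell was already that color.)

Answer: 34

Derivation:
After op 1 paint(2,6,R):
YYYYKKK
YYYYKKK
YYYYYYR
YYYYYYY
YYYYYYY
YYYYYYY
After op 2 fill(0,4,G) [6 cells changed]:
YYYYGGG
YYYYGGG
YYYYYYR
YYYYYYY
YYYYYYY
YYYYYYY
After op 3 paint(3,4,K):
YYYYGGG
YYYYGGG
YYYYYYR
YYYYKYY
YYYYYYY
YYYYYYY
After op 4 fill(1,3,W) [34 cells changed]:
WWWWGGG
WWWWGGG
WWWWWWR
WWWWKWW
WWWWWWW
WWWWWWW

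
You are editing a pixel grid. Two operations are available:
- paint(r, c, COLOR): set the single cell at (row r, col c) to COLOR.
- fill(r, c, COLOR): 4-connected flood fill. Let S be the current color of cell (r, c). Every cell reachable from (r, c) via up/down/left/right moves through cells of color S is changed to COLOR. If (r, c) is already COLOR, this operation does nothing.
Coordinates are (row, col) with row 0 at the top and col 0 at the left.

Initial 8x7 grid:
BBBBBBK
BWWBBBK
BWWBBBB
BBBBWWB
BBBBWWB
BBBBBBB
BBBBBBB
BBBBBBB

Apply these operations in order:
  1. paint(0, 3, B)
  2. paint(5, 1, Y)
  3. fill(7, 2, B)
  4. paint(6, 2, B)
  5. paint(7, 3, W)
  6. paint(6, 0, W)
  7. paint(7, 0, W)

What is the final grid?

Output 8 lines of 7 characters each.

After op 1 paint(0,3,B):
BBBBBBK
BWWBBBK
BWWBBBB
BBBBWWB
BBBBWWB
BBBBBBB
BBBBBBB
BBBBBBB
After op 2 paint(5,1,Y):
BBBBBBK
BWWBBBK
BWWBBBB
BBBBWWB
BBBBWWB
BYBBBBB
BBBBBBB
BBBBBBB
After op 3 fill(7,2,B) [0 cells changed]:
BBBBBBK
BWWBBBK
BWWBBBB
BBBBWWB
BBBBWWB
BYBBBBB
BBBBBBB
BBBBBBB
After op 4 paint(6,2,B):
BBBBBBK
BWWBBBK
BWWBBBB
BBBBWWB
BBBBWWB
BYBBBBB
BBBBBBB
BBBBBBB
After op 5 paint(7,3,W):
BBBBBBK
BWWBBBK
BWWBBBB
BBBBWWB
BBBBWWB
BYBBBBB
BBBBBBB
BBBWBBB
After op 6 paint(6,0,W):
BBBBBBK
BWWBBBK
BWWBBBB
BBBBWWB
BBBBWWB
BYBBBBB
WBBBBBB
BBBWBBB
After op 7 paint(7,0,W):
BBBBBBK
BWWBBBK
BWWBBBB
BBBBWWB
BBBBWWB
BYBBBBB
WBBBBBB
WBBWBBB

Answer: BBBBBBK
BWWBBBK
BWWBBBB
BBBBWWB
BBBBWWB
BYBBBBB
WBBBBBB
WBBWBBB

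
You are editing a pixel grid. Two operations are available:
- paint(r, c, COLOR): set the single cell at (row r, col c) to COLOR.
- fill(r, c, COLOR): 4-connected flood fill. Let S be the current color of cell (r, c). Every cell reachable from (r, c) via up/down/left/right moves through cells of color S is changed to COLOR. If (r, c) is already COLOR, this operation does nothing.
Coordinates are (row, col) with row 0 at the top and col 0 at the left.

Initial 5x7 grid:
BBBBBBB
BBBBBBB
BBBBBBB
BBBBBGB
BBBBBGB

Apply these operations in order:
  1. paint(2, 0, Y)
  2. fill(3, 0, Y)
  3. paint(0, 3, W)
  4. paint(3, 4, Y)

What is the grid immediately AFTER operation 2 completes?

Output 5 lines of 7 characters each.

After op 1 paint(2,0,Y):
BBBBBBB
BBBBBBB
YBBBBBB
BBBBBGB
BBBBBGB
After op 2 fill(3,0,Y) [32 cells changed]:
YYYYYYY
YYYYYYY
YYYYYYY
YYYYYGY
YYYYYGY

Answer: YYYYYYY
YYYYYYY
YYYYYYY
YYYYYGY
YYYYYGY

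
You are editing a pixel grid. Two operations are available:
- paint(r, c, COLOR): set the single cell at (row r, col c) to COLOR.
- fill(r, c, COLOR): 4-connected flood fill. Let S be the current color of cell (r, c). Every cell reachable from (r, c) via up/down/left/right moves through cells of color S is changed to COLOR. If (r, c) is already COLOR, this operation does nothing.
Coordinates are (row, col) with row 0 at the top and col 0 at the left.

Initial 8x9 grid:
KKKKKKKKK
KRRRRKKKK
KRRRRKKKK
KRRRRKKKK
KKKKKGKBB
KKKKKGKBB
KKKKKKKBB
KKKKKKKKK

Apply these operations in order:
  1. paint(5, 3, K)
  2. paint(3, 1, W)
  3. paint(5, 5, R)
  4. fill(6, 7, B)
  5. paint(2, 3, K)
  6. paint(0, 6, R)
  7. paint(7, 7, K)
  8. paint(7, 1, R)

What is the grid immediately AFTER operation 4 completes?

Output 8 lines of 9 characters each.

Answer: KKKKKKKKK
KRRRRKKKK
KRRRRKKKK
KWRRRKKKK
KKKKKGKBB
KKKKKRKBB
KKKKKKKBB
KKKKKKKKK

Derivation:
After op 1 paint(5,3,K):
KKKKKKKKK
KRRRRKKKK
KRRRRKKKK
KRRRRKKKK
KKKKKGKBB
KKKKKGKBB
KKKKKKKBB
KKKKKKKKK
After op 2 paint(3,1,W):
KKKKKKKKK
KRRRRKKKK
KRRRRKKKK
KWRRRKKKK
KKKKKGKBB
KKKKKGKBB
KKKKKKKBB
KKKKKKKKK
After op 3 paint(5,5,R):
KKKKKKKKK
KRRRRKKKK
KRRRRKKKK
KWRRRKKKK
KKKKKGKBB
KKKKKRKBB
KKKKKKKBB
KKKKKKKKK
After op 4 fill(6,7,B) [0 cells changed]:
KKKKKKKKK
KRRRRKKKK
KRRRRKKKK
KWRRRKKKK
KKKKKGKBB
KKKKKRKBB
KKKKKKKBB
KKKKKKKKK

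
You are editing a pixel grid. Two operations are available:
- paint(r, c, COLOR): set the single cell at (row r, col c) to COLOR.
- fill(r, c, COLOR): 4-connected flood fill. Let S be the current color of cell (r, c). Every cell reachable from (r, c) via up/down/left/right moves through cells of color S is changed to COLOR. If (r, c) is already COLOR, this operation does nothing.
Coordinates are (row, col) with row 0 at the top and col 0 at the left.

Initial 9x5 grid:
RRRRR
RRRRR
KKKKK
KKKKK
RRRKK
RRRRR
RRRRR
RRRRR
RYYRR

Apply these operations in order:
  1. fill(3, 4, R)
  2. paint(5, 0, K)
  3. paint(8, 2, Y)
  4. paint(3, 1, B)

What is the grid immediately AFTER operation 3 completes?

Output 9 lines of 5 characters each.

Answer: RRRRR
RRRRR
RRRRR
RRRRR
RRRRR
KRRRR
RRRRR
RRRRR
RYYRR

Derivation:
After op 1 fill(3,4,R) [12 cells changed]:
RRRRR
RRRRR
RRRRR
RRRRR
RRRRR
RRRRR
RRRRR
RRRRR
RYYRR
After op 2 paint(5,0,K):
RRRRR
RRRRR
RRRRR
RRRRR
RRRRR
KRRRR
RRRRR
RRRRR
RYYRR
After op 3 paint(8,2,Y):
RRRRR
RRRRR
RRRRR
RRRRR
RRRRR
KRRRR
RRRRR
RRRRR
RYYRR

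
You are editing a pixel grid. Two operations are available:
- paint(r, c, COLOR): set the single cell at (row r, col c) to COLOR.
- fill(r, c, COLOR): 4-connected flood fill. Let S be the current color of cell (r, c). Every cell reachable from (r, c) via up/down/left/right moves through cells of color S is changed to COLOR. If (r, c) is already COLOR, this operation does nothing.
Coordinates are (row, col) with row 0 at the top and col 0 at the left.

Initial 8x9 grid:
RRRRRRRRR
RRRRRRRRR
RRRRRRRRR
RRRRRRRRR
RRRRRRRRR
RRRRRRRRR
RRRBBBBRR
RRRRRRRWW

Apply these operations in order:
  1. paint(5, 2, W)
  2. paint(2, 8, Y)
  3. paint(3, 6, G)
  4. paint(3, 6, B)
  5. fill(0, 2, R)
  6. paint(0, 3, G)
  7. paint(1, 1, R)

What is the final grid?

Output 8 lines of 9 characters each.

After op 1 paint(5,2,W):
RRRRRRRRR
RRRRRRRRR
RRRRRRRRR
RRRRRRRRR
RRRRRRRRR
RRWRRRRRR
RRRBBBBRR
RRRRRRRWW
After op 2 paint(2,8,Y):
RRRRRRRRR
RRRRRRRRR
RRRRRRRRY
RRRRRRRRR
RRRRRRRRR
RRWRRRRRR
RRRBBBBRR
RRRRRRRWW
After op 3 paint(3,6,G):
RRRRRRRRR
RRRRRRRRR
RRRRRRRRY
RRRRRRGRR
RRRRRRRRR
RRWRRRRRR
RRRBBBBRR
RRRRRRRWW
After op 4 paint(3,6,B):
RRRRRRRRR
RRRRRRRRR
RRRRRRRRY
RRRRRRBRR
RRRRRRRRR
RRWRRRRRR
RRRBBBBRR
RRRRRRRWW
After op 5 fill(0,2,R) [0 cells changed]:
RRRRRRRRR
RRRRRRRRR
RRRRRRRRY
RRRRRRBRR
RRRRRRRRR
RRWRRRRRR
RRRBBBBRR
RRRRRRRWW
After op 6 paint(0,3,G):
RRRGRRRRR
RRRRRRRRR
RRRRRRRRY
RRRRRRBRR
RRRRRRRRR
RRWRRRRRR
RRRBBBBRR
RRRRRRRWW
After op 7 paint(1,1,R):
RRRGRRRRR
RRRRRRRRR
RRRRRRRRY
RRRRRRBRR
RRRRRRRRR
RRWRRRRRR
RRRBBBBRR
RRRRRRRWW

Answer: RRRGRRRRR
RRRRRRRRR
RRRRRRRRY
RRRRRRBRR
RRRRRRRRR
RRWRRRRRR
RRRBBBBRR
RRRRRRRWW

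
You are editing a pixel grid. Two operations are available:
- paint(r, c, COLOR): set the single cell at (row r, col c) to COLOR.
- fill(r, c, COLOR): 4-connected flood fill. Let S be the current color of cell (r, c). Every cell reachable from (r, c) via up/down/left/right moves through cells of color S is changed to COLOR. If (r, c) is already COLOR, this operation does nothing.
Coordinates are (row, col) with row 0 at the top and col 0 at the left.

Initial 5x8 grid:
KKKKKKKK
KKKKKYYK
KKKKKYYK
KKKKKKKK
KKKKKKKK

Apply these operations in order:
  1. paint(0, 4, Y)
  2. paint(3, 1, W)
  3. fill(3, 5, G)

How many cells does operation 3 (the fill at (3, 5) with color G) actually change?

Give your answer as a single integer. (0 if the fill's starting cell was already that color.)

After op 1 paint(0,4,Y):
KKKKYKKK
KKKKKYYK
KKKKKYYK
KKKKKKKK
KKKKKKKK
After op 2 paint(3,1,W):
KKKKYKKK
KKKKKYYK
KKKKKYYK
KWKKKKKK
KKKKKKKK
After op 3 fill(3,5,G) [34 cells changed]:
GGGGYGGG
GGGGGYYG
GGGGGYYG
GWGGGGGG
GGGGGGGG

Answer: 34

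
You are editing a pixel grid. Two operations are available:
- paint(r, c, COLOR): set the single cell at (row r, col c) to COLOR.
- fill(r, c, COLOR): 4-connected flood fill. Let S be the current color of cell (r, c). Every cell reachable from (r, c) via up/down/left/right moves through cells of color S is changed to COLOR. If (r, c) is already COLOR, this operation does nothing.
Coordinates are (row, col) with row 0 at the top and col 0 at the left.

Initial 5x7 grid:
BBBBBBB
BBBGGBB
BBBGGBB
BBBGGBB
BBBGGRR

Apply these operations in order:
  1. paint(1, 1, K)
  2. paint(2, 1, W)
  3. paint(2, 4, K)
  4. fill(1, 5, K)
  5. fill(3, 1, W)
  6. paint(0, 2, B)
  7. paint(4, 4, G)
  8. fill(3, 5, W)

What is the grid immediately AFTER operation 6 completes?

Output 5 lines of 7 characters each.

Answer: WWBWWWW
WWWGGWW
WWWGWWW
WWWGGWW
WWWGGRR

Derivation:
After op 1 paint(1,1,K):
BBBBBBB
BKBGGBB
BBBGGBB
BBBGGBB
BBBGGRR
After op 2 paint(2,1,W):
BBBBBBB
BKBGGBB
BWBGGBB
BBBGGBB
BBBGGRR
After op 3 paint(2,4,K):
BBBBBBB
BKBGGBB
BWBGKBB
BBBGGBB
BBBGGRR
After op 4 fill(1,5,K) [23 cells changed]:
KKKKKKK
KKKGGKK
KWKGKKK
KKKGGKK
KKKGGRR
After op 5 fill(3,1,W) [25 cells changed]:
WWWWWWW
WWWGGWW
WWWGWWW
WWWGGWW
WWWGGRR
After op 6 paint(0,2,B):
WWBWWWW
WWWGGWW
WWWGWWW
WWWGGWW
WWWGGRR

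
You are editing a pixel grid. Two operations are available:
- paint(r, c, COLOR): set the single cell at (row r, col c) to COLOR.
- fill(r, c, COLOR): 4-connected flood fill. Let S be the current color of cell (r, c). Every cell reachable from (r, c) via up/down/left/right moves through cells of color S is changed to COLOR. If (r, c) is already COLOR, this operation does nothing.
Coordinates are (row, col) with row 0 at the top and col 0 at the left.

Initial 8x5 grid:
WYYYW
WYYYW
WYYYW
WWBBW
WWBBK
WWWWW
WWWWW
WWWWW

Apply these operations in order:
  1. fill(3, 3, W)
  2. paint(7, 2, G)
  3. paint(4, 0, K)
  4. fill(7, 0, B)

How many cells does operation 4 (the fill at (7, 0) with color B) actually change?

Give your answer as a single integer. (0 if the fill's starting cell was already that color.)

Answer: 28

Derivation:
After op 1 fill(3,3,W) [4 cells changed]:
WYYYW
WYYYW
WYYYW
WWWWW
WWWWK
WWWWW
WWWWW
WWWWW
After op 2 paint(7,2,G):
WYYYW
WYYYW
WYYYW
WWWWW
WWWWK
WWWWW
WWWWW
WWGWW
After op 3 paint(4,0,K):
WYYYW
WYYYW
WYYYW
WWWWW
KWWWK
WWWWW
WWWWW
WWGWW
After op 4 fill(7,0,B) [28 cells changed]:
BYYYB
BYYYB
BYYYB
BBBBB
KBBBK
BBBBB
BBBBB
BBGBB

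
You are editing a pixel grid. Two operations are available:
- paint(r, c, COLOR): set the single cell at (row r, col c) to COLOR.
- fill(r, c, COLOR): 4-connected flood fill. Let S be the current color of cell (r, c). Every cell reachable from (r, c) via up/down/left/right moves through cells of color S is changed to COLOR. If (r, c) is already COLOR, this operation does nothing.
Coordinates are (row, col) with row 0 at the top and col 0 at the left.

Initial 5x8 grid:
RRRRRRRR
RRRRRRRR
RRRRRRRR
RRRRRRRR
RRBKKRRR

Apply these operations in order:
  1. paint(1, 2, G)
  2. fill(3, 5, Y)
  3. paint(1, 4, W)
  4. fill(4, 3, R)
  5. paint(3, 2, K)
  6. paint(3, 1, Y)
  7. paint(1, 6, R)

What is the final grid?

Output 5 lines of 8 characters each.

After op 1 paint(1,2,G):
RRRRRRRR
RRGRRRRR
RRRRRRRR
RRRRRRRR
RRBKKRRR
After op 2 fill(3,5,Y) [36 cells changed]:
YYYYYYYY
YYGYYYYY
YYYYYYYY
YYYYYYYY
YYBKKYYY
After op 3 paint(1,4,W):
YYYYYYYY
YYGYWYYY
YYYYYYYY
YYYYYYYY
YYBKKYYY
After op 4 fill(4,3,R) [2 cells changed]:
YYYYYYYY
YYGYWYYY
YYYYYYYY
YYYYYYYY
YYBRRYYY
After op 5 paint(3,2,K):
YYYYYYYY
YYGYWYYY
YYYYYYYY
YYKYYYYY
YYBRRYYY
After op 6 paint(3,1,Y):
YYYYYYYY
YYGYWYYY
YYYYYYYY
YYKYYYYY
YYBRRYYY
After op 7 paint(1,6,R):
YYYYYYYY
YYGYWYRY
YYYYYYYY
YYKYYYYY
YYBRRYYY

Answer: YYYYYYYY
YYGYWYRY
YYYYYYYY
YYKYYYYY
YYBRRYYY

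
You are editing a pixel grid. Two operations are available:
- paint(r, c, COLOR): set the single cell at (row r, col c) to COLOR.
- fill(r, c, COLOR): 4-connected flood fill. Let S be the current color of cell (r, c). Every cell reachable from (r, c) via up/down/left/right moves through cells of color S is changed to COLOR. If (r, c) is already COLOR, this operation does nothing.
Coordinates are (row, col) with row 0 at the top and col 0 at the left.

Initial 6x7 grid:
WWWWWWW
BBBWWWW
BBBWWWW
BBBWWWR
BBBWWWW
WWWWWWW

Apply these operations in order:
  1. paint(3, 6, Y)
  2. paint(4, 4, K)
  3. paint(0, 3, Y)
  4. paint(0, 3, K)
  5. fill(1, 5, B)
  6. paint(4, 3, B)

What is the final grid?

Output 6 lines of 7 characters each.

Answer: WWWKBBB
BBBBBBB
BBBBBBB
BBBBBBY
BBBBKBB
BBBBBBB

Derivation:
After op 1 paint(3,6,Y):
WWWWWWW
BBBWWWW
BBBWWWW
BBBWWWY
BBBWWWW
WWWWWWW
After op 2 paint(4,4,K):
WWWWWWW
BBBWWWW
BBBWWWW
BBBWWWY
BBBWKWW
WWWWWWW
After op 3 paint(0,3,Y):
WWWYWWW
BBBWWWW
BBBWWWW
BBBWWWY
BBBWKWW
WWWWWWW
After op 4 paint(0,3,K):
WWWKWWW
BBBWWWW
BBBWWWW
BBBWWWY
BBBWKWW
WWWWWWW
After op 5 fill(1,5,B) [24 cells changed]:
WWWKBBB
BBBBBBB
BBBBBBB
BBBBBBY
BBBBKBB
BBBBBBB
After op 6 paint(4,3,B):
WWWKBBB
BBBBBBB
BBBBBBB
BBBBBBY
BBBBKBB
BBBBBBB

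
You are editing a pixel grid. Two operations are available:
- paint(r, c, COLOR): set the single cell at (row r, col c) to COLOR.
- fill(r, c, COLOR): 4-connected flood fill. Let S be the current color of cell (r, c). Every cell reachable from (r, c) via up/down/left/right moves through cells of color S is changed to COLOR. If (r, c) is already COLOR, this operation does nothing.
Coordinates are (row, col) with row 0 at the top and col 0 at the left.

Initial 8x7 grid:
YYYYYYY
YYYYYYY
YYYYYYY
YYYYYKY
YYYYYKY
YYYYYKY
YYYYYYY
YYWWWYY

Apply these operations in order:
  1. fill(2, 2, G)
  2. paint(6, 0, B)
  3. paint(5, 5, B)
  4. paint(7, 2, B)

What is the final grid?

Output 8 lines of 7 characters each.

Answer: GGGGGGG
GGGGGGG
GGGGGGG
GGGGGKG
GGGGGKG
GGGGGBG
BGGGGGG
GGBWWGG

Derivation:
After op 1 fill(2,2,G) [50 cells changed]:
GGGGGGG
GGGGGGG
GGGGGGG
GGGGGKG
GGGGGKG
GGGGGKG
GGGGGGG
GGWWWGG
After op 2 paint(6,0,B):
GGGGGGG
GGGGGGG
GGGGGGG
GGGGGKG
GGGGGKG
GGGGGKG
BGGGGGG
GGWWWGG
After op 3 paint(5,5,B):
GGGGGGG
GGGGGGG
GGGGGGG
GGGGGKG
GGGGGKG
GGGGGBG
BGGGGGG
GGWWWGG
After op 4 paint(7,2,B):
GGGGGGG
GGGGGGG
GGGGGGG
GGGGGKG
GGGGGKG
GGGGGBG
BGGGGGG
GGBWWGG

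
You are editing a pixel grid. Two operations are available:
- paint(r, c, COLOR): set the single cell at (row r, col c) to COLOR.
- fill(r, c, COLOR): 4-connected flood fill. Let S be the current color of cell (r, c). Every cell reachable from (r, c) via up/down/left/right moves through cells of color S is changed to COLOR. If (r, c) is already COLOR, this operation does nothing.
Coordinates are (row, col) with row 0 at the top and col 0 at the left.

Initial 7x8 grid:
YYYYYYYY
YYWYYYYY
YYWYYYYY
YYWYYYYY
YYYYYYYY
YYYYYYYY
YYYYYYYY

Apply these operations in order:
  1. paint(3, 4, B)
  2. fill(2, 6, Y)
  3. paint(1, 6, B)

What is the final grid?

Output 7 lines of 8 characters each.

After op 1 paint(3,4,B):
YYYYYYYY
YYWYYYYY
YYWYYYYY
YYWYBYYY
YYYYYYYY
YYYYYYYY
YYYYYYYY
After op 2 fill(2,6,Y) [0 cells changed]:
YYYYYYYY
YYWYYYYY
YYWYYYYY
YYWYBYYY
YYYYYYYY
YYYYYYYY
YYYYYYYY
After op 3 paint(1,6,B):
YYYYYYYY
YYWYYYBY
YYWYYYYY
YYWYBYYY
YYYYYYYY
YYYYYYYY
YYYYYYYY

Answer: YYYYYYYY
YYWYYYBY
YYWYYYYY
YYWYBYYY
YYYYYYYY
YYYYYYYY
YYYYYYYY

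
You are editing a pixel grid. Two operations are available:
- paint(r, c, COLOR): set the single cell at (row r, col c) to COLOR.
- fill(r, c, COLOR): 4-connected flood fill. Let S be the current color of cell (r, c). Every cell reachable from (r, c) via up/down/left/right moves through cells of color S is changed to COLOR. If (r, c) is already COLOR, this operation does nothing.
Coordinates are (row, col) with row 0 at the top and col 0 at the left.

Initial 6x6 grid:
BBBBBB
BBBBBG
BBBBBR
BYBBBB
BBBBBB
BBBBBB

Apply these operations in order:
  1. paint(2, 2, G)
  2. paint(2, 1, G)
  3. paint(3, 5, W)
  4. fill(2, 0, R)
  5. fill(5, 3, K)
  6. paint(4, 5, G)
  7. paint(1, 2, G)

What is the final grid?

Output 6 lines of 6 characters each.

After op 1 paint(2,2,G):
BBBBBB
BBBBBG
BBGBBR
BYBBBB
BBBBBB
BBBBBB
After op 2 paint(2,1,G):
BBBBBB
BBBBBG
BGGBBR
BYBBBB
BBBBBB
BBBBBB
After op 3 paint(3,5,W):
BBBBBB
BBBBBG
BGGBBR
BYBBBW
BBBBBB
BBBBBB
After op 4 fill(2,0,R) [30 cells changed]:
RRRRRR
RRRRRG
RGGRRR
RYRRRW
RRRRRR
RRRRRR
After op 5 fill(5,3,K) [31 cells changed]:
KKKKKK
KKKKKG
KGGKKK
KYKKKW
KKKKKK
KKKKKK
After op 6 paint(4,5,G):
KKKKKK
KKKKKG
KGGKKK
KYKKKW
KKKKKG
KKKKKK
After op 7 paint(1,2,G):
KKKKKK
KKGKKG
KGGKKK
KYKKKW
KKKKKG
KKKKKK

Answer: KKKKKK
KKGKKG
KGGKKK
KYKKKW
KKKKKG
KKKKKK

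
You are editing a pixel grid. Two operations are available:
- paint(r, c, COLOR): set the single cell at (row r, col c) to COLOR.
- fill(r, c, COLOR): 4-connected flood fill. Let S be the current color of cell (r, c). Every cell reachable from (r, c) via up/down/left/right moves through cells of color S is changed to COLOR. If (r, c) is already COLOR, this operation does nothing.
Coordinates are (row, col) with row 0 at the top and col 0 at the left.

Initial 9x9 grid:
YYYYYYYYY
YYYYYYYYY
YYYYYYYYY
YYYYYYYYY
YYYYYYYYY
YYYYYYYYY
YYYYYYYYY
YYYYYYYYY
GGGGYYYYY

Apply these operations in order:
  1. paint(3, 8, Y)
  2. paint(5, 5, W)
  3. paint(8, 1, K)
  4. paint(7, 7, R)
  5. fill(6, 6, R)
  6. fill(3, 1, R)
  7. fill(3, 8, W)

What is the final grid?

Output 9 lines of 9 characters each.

After op 1 paint(3,8,Y):
YYYYYYYYY
YYYYYYYYY
YYYYYYYYY
YYYYYYYYY
YYYYYYYYY
YYYYYYYYY
YYYYYYYYY
YYYYYYYYY
GGGGYYYYY
After op 2 paint(5,5,W):
YYYYYYYYY
YYYYYYYYY
YYYYYYYYY
YYYYYYYYY
YYYYYYYYY
YYYYYWYYY
YYYYYYYYY
YYYYYYYYY
GGGGYYYYY
After op 3 paint(8,1,K):
YYYYYYYYY
YYYYYYYYY
YYYYYYYYY
YYYYYYYYY
YYYYYYYYY
YYYYYWYYY
YYYYYYYYY
YYYYYYYYY
GKGGYYYYY
After op 4 paint(7,7,R):
YYYYYYYYY
YYYYYYYYY
YYYYYYYYY
YYYYYYYYY
YYYYYYYYY
YYYYYWYYY
YYYYYYYYY
YYYYYYYRY
GKGGYYYYY
After op 5 fill(6,6,R) [75 cells changed]:
RRRRRRRRR
RRRRRRRRR
RRRRRRRRR
RRRRRRRRR
RRRRRRRRR
RRRRRWRRR
RRRRRRRRR
RRRRRRRRR
GKGGRRRRR
After op 6 fill(3,1,R) [0 cells changed]:
RRRRRRRRR
RRRRRRRRR
RRRRRRRRR
RRRRRRRRR
RRRRRRRRR
RRRRRWRRR
RRRRRRRRR
RRRRRRRRR
GKGGRRRRR
After op 7 fill(3,8,W) [76 cells changed]:
WWWWWWWWW
WWWWWWWWW
WWWWWWWWW
WWWWWWWWW
WWWWWWWWW
WWWWWWWWW
WWWWWWWWW
WWWWWWWWW
GKGGWWWWW

Answer: WWWWWWWWW
WWWWWWWWW
WWWWWWWWW
WWWWWWWWW
WWWWWWWWW
WWWWWWWWW
WWWWWWWWW
WWWWWWWWW
GKGGWWWWW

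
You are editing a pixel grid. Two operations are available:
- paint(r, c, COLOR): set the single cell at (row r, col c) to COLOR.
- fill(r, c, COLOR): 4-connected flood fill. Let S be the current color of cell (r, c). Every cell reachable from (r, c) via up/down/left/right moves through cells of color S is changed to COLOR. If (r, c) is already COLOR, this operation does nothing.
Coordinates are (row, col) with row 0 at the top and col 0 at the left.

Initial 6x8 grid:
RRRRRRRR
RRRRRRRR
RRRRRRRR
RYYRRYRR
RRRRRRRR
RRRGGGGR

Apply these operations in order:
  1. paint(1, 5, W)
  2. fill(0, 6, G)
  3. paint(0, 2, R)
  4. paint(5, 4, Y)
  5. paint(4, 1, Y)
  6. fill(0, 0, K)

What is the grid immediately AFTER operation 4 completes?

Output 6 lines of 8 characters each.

After op 1 paint(1,5,W):
RRRRRRRR
RRRRRWRR
RRRRRRRR
RYYRRYRR
RRRRRRRR
RRRGGGGR
After op 2 fill(0,6,G) [40 cells changed]:
GGGGGGGG
GGGGGWGG
GGGGGGGG
GYYGGYGG
GGGGGGGG
GGGGGGGG
After op 3 paint(0,2,R):
GGRGGGGG
GGGGGWGG
GGGGGGGG
GYYGGYGG
GGGGGGGG
GGGGGGGG
After op 4 paint(5,4,Y):
GGRGGGGG
GGGGGWGG
GGGGGGGG
GYYGGYGG
GGGGGGGG
GGGGYGGG

Answer: GGRGGGGG
GGGGGWGG
GGGGGGGG
GYYGGYGG
GGGGGGGG
GGGGYGGG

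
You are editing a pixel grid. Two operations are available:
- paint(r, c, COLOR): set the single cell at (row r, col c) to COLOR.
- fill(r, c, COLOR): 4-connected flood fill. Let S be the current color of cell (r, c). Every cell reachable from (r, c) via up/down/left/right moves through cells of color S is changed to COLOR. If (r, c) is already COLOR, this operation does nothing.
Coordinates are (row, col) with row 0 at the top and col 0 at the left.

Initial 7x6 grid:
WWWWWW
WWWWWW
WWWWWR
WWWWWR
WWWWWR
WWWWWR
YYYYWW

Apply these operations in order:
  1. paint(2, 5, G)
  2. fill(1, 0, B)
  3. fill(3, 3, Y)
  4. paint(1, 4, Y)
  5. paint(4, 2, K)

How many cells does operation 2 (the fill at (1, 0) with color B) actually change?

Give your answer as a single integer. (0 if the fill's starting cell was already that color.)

Answer: 34

Derivation:
After op 1 paint(2,5,G):
WWWWWW
WWWWWW
WWWWWG
WWWWWR
WWWWWR
WWWWWR
YYYYWW
After op 2 fill(1,0,B) [34 cells changed]:
BBBBBB
BBBBBB
BBBBBG
BBBBBR
BBBBBR
BBBBBR
YYYYBB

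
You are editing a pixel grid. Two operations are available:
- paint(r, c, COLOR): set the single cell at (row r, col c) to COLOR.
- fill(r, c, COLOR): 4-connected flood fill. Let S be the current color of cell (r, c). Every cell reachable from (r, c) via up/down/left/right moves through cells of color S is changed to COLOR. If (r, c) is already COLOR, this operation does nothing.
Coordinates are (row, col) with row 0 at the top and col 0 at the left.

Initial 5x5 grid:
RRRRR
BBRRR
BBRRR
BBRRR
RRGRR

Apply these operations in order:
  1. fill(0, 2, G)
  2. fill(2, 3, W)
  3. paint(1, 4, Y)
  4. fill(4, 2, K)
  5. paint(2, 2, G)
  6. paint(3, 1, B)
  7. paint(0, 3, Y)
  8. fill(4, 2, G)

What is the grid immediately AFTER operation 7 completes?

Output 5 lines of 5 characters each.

Answer: KKKYK
BBKKY
BBGKK
BBKKK
RRKKK

Derivation:
After op 1 fill(0,2,G) [16 cells changed]:
GGGGG
BBGGG
BBGGG
BBGGG
RRGGG
After op 2 fill(2,3,W) [17 cells changed]:
WWWWW
BBWWW
BBWWW
BBWWW
RRWWW
After op 3 paint(1,4,Y):
WWWWW
BBWWY
BBWWW
BBWWW
RRWWW
After op 4 fill(4,2,K) [16 cells changed]:
KKKKK
BBKKY
BBKKK
BBKKK
RRKKK
After op 5 paint(2,2,G):
KKKKK
BBKKY
BBGKK
BBKKK
RRKKK
After op 6 paint(3,1,B):
KKKKK
BBKKY
BBGKK
BBKKK
RRKKK
After op 7 paint(0,3,Y):
KKKYK
BBKKY
BBGKK
BBKKK
RRKKK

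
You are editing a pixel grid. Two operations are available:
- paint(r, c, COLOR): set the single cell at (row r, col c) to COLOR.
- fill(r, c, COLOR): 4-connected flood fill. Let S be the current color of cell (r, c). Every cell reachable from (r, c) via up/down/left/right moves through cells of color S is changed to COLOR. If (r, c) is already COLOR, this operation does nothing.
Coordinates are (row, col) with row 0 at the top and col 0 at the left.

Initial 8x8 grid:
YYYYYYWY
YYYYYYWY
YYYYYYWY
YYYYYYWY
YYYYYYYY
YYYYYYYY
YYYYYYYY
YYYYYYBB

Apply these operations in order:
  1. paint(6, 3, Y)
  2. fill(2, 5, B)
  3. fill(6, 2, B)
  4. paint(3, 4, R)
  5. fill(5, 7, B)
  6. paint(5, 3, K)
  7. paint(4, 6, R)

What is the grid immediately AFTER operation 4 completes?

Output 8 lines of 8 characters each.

Answer: BBBBBBWB
BBBBBBWB
BBBBBBWB
BBBBRBWB
BBBBBBBB
BBBBBBBB
BBBBBBBB
BBBBBBBB

Derivation:
After op 1 paint(6,3,Y):
YYYYYYWY
YYYYYYWY
YYYYYYWY
YYYYYYWY
YYYYYYYY
YYYYYYYY
YYYYYYYY
YYYYYYBB
After op 2 fill(2,5,B) [58 cells changed]:
BBBBBBWB
BBBBBBWB
BBBBBBWB
BBBBBBWB
BBBBBBBB
BBBBBBBB
BBBBBBBB
BBBBBBBB
After op 3 fill(6,2,B) [0 cells changed]:
BBBBBBWB
BBBBBBWB
BBBBBBWB
BBBBBBWB
BBBBBBBB
BBBBBBBB
BBBBBBBB
BBBBBBBB
After op 4 paint(3,4,R):
BBBBBBWB
BBBBBBWB
BBBBBBWB
BBBBRBWB
BBBBBBBB
BBBBBBBB
BBBBBBBB
BBBBBBBB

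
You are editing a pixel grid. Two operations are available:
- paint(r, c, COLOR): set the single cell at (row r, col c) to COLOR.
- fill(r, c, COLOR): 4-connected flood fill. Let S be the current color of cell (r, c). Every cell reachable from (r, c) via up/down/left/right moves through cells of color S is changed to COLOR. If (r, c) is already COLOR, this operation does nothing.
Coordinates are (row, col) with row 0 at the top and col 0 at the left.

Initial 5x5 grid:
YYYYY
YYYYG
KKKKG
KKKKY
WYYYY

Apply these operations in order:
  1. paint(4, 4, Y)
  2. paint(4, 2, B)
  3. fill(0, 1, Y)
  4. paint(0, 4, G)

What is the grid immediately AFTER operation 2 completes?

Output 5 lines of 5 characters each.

After op 1 paint(4,4,Y):
YYYYY
YYYYG
KKKKG
KKKKY
WYYYY
After op 2 paint(4,2,B):
YYYYY
YYYYG
KKKKG
KKKKY
WYBYY

Answer: YYYYY
YYYYG
KKKKG
KKKKY
WYBYY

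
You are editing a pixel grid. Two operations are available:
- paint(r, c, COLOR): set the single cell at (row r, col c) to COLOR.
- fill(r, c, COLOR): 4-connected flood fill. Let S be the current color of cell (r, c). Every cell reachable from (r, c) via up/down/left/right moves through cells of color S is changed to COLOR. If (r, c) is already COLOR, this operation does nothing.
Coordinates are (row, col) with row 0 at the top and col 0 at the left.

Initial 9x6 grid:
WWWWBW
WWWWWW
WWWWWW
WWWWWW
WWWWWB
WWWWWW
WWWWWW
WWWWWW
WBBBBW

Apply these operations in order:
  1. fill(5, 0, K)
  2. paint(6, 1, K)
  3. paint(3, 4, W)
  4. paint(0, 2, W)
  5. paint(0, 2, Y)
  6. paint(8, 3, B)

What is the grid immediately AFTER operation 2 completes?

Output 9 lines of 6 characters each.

After op 1 fill(5,0,K) [48 cells changed]:
KKKKBK
KKKKKK
KKKKKK
KKKKKK
KKKKKB
KKKKKK
KKKKKK
KKKKKK
KBBBBK
After op 2 paint(6,1,K):
KKKKBK
KKKKKK
KKKKKK
KKKKKK
KKKKKB
KKKKKK
KKKKKK
KKKKKK
KBBBBK

Answer: KKKKBK
KKKKKK
KKKKKK
KKKKKK
KKKKKB
KKKKKK
KKKKKK
KKKKKK
KBBBBK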